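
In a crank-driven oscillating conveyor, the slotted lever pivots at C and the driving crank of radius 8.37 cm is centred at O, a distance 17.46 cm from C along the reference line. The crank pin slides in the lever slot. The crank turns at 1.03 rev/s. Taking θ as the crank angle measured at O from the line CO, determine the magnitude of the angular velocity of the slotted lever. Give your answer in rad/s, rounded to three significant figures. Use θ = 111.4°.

0.404

ω = 6.472 rad/s (from 1.03 rev/s).
Crank pin A relative to C: A = (d + r cosθ, r sinθ); lever angle φ = atan2(r sinθ, d + r cosθ).
Differentiating tanφ: φ̇ = rω(d cosθ + r)/(d² + r² + 2dr cosθ).
d² + r² + 2dr cosθ = |CA|² = 0.0268262 m²;  d cosθ + r = +0.019993 m.
|ω_lever| = |0.0837·6.472·+0.019993| / 0.0268262 = 0.40369 rad/s.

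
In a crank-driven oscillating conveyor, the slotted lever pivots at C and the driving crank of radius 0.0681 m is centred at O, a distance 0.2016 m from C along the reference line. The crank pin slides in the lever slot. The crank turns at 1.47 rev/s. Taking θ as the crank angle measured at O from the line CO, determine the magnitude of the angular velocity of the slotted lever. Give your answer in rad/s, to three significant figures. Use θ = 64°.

1.72

ω = 9.236 rad/s (from 1.47 rev/s).
Crank pin A relative to C: A = (d + r cosθ, r sinθ); lever angle φ = atan2(r sinθ, d + r cosθ).
Differentiating tanφ: φ̇ = rω(d cosθ + r)/(d² + r² + 2dr cosθ).
d² + r² + 2dr cosθ = |CA|² = 0.0573169 m²;  d cosθ + r = +0.15648 m.
|ω_lever| = |0.0681·9.236·+0.15648| / 0.0573169 = 1.7171 rad/s.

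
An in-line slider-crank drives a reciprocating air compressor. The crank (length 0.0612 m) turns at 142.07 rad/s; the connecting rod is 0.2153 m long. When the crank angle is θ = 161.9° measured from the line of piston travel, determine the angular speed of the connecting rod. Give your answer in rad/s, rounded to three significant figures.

ω = 142.1 rad/s
The rod makes angle φ with the slider axis where L sinφ = r sinθ; differentiating, L cosφ·φ̇ = r ω cosθ.
L cosφ = √(L² − r² sin²θ) = 0.21446 m.
|ω_rod| = r ω |cosθ| / √(L² − r² sin²θ) = 0.0612·142.1·0.95052/0.21446 = 38.536 rad/s.

38.5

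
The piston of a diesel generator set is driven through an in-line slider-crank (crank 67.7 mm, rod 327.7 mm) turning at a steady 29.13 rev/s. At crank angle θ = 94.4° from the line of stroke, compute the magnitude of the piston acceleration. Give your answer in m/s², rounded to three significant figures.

ω = 2π·29.1 = 183 rad/s
x(θ) = r cosθ + √(L² − r² sin²θ); with ω constant, a = ω²·d²x/dθ².
d²x/dθ² = −r cosθ − r²(cos2θ)/√u − r⁴ sin²2θ/(4u^{3/2}),  u = L² − r² sin²θ = 0.102831 m².
Substituting r = 0.0677 m, L = 0.3277 m, θ = 94.4°: d²x/dθ² = +0.019315 m.
a = ω²·d²x/dθ² = (183)²·(+0.019315) = +647.03 m/s²;  |a| = 647.03 m/s².

647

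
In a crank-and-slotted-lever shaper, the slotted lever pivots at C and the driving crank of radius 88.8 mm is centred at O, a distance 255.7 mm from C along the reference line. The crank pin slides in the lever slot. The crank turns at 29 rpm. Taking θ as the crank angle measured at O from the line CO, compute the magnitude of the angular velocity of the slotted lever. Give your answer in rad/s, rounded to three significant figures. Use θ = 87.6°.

0.357

ω = 3.037 rad/s (from 29 rpm).
Crank pin A relative to C: A = (d + r cosθ, r sinθ); lever angle φ = atan2(r sinθ, d + r cosθ).
Differentiating tanφ: φ̇ = rω(d cosθ + r)/(d² + r² + 2dr cosθ).
d² + r² + 2dr cosθ = |CA|² = 0.0751696 m²;  d cosθ + r = +0.099508 m.
|ω_lever| = |0.0888·3.037·+0.099508| / 0.0751696 = 0.35699 rad/s.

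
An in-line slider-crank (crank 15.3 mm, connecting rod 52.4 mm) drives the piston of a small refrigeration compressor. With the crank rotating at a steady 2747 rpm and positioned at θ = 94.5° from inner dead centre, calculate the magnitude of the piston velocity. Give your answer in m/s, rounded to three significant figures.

ω = 2π·2747/60 = 287.7 rad/s
For an in-line slider-crank, x = r cosθ + √(L² − r² sin²θ), so v = −rω sinθ·[1 + r cosθ/√(L² − r² sin²θ)].
With r = 0.0153 m, L = 0.0524 m, θ = 94.5°: √(L² − r² sin²θ) = 0.050131 m.
v = −0.0153·287.7·0.99692·[1 + 0.0153·-0.07846/0.050131] = -4.2826 m/s.
|v| = 4.2826 m/s.

4.28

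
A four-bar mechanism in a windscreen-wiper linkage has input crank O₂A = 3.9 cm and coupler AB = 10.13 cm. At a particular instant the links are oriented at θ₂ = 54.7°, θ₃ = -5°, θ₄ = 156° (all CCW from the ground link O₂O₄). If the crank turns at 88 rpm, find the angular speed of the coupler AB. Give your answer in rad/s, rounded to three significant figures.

ω₂ = 9.215 rad/s (from 88 rpm).
Differentiating the loop-closure r₂e^{iθ₂}+r₃e^{iθ₃}=r₁+r₄e^{iθ₄} gives r₂ω₂e^{iθ₂}+r₃ω₃e^{iθ₃}=r₄ω₄e^{iθ₄}.
Eliminating the other unknown: ω₃ = r₂ω₂ sin(θ₄−θ₂) / [r₃ sin(θ₃−θ₄)].
Numerator sine = +0.98061; denominator sine = -0.32557.
Result = 0.039·9.215·(+0.98061) / (0.1013·(-0.32557)) = -10.686 rad/s; magnitude 10.686 rad/s.

10.7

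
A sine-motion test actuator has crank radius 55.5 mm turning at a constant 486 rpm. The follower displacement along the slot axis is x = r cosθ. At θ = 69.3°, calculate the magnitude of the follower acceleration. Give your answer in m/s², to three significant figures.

ω = 50.89 rad/s (from 486 rpm).
x = r cosθ ⇒ ẍ = −rω² cosθ (ω constant).
|a| = rω²|cosθ| = 0.0555·(50.89)²·|cos 69.3°| = 50.814 m/s².

50.8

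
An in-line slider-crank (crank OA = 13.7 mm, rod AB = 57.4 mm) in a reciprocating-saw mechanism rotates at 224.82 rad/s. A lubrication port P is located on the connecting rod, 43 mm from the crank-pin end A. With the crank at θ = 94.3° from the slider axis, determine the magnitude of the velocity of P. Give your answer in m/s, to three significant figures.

ω = 224.8 rad/s.  Crank-pin speed |V_A| = rω = 3.08 m/s, perpendicular to OA.
Rod angle: sinφ = −(r/L) sinθ ⇒ φ = -13.769°; ω_rod = −rω cosθ/√(L²−r²sin²θ) = +4.1423 rad/s.
V_P = V_A + ω_rod × AP, with AP = 0.043 m along the rod.
Components: V_Px = −rω sinθ − a·ω_rod·sinφ = -3.029 m/s;  V_Py = rω cosθ + a·ω_rod·cosφ = -0.057935 m/s.
|V_P| = √(V_Px² + V_Py²) = 3.0295 m/s.

3.03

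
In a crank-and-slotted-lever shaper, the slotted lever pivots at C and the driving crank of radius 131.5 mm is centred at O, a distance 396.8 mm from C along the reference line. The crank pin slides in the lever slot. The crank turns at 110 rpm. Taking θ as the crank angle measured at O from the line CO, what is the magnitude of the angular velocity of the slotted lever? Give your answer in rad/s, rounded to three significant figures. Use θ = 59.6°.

ω = 11.52 rad/s (from 110 rpm).
Crank pin A relative to C: A = (d + r cosθ, r sinθ); lever angle φ = atan2(r sinθ, d + r cosθ).
Differentiating tanφ: φ̇ = rω(d cosθ + r)/(d² + r² + 2dr cosθ).
d² + r² + 2dr cosθ = |CA|² = 0.227551 m²;  d cosθ + r = +0.33229 m.
|ω_lever| = |0.1315·11.52·+0.33229| / 0.227551 = 2.212 rad/s.

2.21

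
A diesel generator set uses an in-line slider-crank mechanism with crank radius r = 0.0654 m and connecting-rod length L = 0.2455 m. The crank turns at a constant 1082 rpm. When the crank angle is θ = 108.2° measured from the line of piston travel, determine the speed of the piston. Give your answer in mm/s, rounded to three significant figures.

ω = 2π·1082/60 = 113.3 rad/s
For an in-line slider-crank, x = r cosθ + √(L² − r² sin²θ), so v = −rω sinθ·[1 + r cosθ/√(L² − r² sin²θ)].
With r = 0.0654 m, L = 0.2455 m, θ = 108.2°: √(L² − r² sin²θ) = 0.23751 m.
v = −0.0654·113.3·0.94997·[1 + 0.0654·-0.31233/0.23751] = -6.4341 m/s.
|v| = 6.4341 m/s = 6434.1 mm/s.

6430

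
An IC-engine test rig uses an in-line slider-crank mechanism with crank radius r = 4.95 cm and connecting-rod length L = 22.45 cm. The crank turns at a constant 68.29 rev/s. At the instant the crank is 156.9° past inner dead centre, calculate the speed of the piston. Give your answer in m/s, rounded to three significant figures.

ω = 2π·68.3 = 429.1 rad/s
For an in-line slider-crank, x = r cosθ + √(L² − r² sin²θ), so v = −rω sinθ·[1 + r cosθ/√(L² − r² sin²θ)].
With r = 0.0495 m, L = 0.2245 m, θ = 156.9°: √(L² − r² sin²θ) = 0.22366 m.
v = −0.0495·429.1·0.39234·[1 + 0.0495·-0.91982/0.22366] = -6.6366 m/s.
|v| = 6.6366 m/s.

6.64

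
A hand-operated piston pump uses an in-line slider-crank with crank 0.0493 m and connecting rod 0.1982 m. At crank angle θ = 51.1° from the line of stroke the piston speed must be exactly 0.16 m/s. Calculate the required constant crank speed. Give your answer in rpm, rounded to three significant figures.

For an in-line slider-crank, |v_piston| = rω|sinθ|·[1 + r cosθ/√(L² − r² sin²θ)].
With r = 0.0493 m, L = 0.1982 m, θ = 51.1°: the bracketed kinematic factor |dx/dθ| = 0.044476 m.
ω = v/|dx/dθ| = 0.16/0.044476 = 3.5975 rad/s.
N = 60ω/(2π) = 34.353 rpm.

34.4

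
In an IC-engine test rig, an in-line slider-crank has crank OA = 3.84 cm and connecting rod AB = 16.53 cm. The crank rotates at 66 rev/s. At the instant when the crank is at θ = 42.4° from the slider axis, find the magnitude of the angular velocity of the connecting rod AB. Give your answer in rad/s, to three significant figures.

72.0

ω = 414.7 rad/s (converted from 66 rev/s).
The rod makes angle φ with the slider axis where L sinφ = r sinθ; differentiating, L cosφ·φ̇ = r ω cosθ.
L cosφ = √(L² − r² sin²θ) = 0.16326 m.
|ω_rod| = r ω |cosθ| / √(L² − r² sin²θ) = 0.0384·414.7·0.73846/0.16326 = 72.028 rad/s.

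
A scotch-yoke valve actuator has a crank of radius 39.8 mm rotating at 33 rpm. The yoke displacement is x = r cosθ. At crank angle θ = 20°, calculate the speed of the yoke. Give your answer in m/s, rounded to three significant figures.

ω = 3.456 rad/s (from 33 rpm).
x = r cosθ ⇒ ẋ = −rω sinθ.
|v| = rω|sinθ| = 0.0398·3.456·|sin 20°| = 0.047041 m/s.

0.0470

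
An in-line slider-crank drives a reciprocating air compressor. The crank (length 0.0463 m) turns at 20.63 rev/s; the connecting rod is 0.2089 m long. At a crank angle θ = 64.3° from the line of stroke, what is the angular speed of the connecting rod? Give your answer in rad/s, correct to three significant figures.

ω = 129.6 rad/s (converted from 20.63 rev/s).
The rod makes angle φ with the slider axis where L sinφ = r sinθ; differentiating, L cosφ·φ̇ = r ω cosθ.
L cosφ = √(L² − r² sin²θ) = 0.20469 m.
|ω_rod| = r ω |cosθ| / √(L² − r² sin²θ) = 0.0463·129.6·0.43366/0.20469 = 12.715 rad/s.

12.7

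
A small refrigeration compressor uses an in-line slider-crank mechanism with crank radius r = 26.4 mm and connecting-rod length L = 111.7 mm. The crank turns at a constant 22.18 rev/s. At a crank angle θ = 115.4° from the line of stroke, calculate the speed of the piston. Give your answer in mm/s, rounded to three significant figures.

2980

ω = 2π·22.2 = 139.4 rad/s
For an in-line slider-crank, x = r cosθ + √(L² − r² sin²θ), so v = −rω sinθ·[1 + r cosθ/√(L² − r² sin²θ)].
With r = 0.0264 m, L = 0.1117 m, θ = 115.4°: √(L² − r² sin²θ) = 0.10912 m.
v = −0.0264·139.4·0.90334·[1 + 0.0264·-0.42894/0.10912] = -2.9786 m/s.
|v| = 2.9786 m/s = 2978.6 mm/s.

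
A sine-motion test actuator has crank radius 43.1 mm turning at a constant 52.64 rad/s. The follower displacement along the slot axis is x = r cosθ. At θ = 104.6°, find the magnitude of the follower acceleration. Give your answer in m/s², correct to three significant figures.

ω = 52.64 rad/s
x = r cosθ ⇒ ẍ = −rω² cosθ (ω constant).
|a| = rω²|cosθ| = 0.0431·(52.64)²·|cos 104.6°| = 30.104 m/s².

30.1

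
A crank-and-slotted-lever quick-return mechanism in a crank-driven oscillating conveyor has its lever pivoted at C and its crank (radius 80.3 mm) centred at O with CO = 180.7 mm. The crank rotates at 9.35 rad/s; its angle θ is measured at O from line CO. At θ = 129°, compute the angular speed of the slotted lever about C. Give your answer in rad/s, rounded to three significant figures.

ω = 9.35 rad/s
Crank pin A relative to C: A = (d + r cosθ, r sinθ); lever angle φ = atan2(r sinθ, d + r cosθ).
Differentiating tanφ: φ̇ = rω(d cosθ + r)/(d² + r² + 2dr cosθ).
d² + r² + 2dr cosθ = |CA|² = 0.0208374 m²;  d cosθ + r = -0.033418 m.
|ω_lever| = |0.0803·9.35·-0.033418| / 0.0208374 = 1.2041 rad/s.

1.20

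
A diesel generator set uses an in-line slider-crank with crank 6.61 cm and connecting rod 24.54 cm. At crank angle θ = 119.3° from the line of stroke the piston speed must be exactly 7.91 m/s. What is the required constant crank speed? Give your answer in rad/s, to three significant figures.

For an in-line slider-crank, |v_piston| = rω|sinθ|·[1 + r cosθ/√(L² − r² sin²θ)].
With r = 0.0661 m, L = 0.2454 m, θ = 119.3°: the bracketed kinematic factor |dx/dθ| = 0.049827 m.
ω = v/|dx/dθ| = 7.91/0.049827 = 158.75 rad/s.

159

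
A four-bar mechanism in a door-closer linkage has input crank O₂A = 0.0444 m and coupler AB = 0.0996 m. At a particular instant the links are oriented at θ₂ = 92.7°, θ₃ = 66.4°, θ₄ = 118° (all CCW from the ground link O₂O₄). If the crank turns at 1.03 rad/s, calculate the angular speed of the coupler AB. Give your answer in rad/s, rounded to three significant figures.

ω₂ = 1.03 rad/s
Differentiating the loop-closure r₂e^{iθ₂}+r₃e^{iθ₃}=r₁+r₄e^{iθ₄} gives r₂ω₂e^{iθ₂}+r₃ω₃e^{iθ₃}=r₄ω₄e^{iθ₄}.
Eliminating the other unknown: ω₃ = r₂ω₂ sin(θ₄−θ₂) / [r₃ sin(θ₃−θ₄)].
Numerator sine = +0.42736; denominator sine = -0.78369.
Result = 0.0444·1.03·(+0.42736) / (0.0996·(-0.78369)) = -0.25038 rad/s; magnitude 0.25038 rad/s.

0.250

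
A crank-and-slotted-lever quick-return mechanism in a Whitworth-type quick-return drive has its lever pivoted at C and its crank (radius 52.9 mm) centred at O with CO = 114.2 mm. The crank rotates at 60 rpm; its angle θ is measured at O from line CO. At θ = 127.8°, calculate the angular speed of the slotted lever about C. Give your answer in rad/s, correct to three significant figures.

0.674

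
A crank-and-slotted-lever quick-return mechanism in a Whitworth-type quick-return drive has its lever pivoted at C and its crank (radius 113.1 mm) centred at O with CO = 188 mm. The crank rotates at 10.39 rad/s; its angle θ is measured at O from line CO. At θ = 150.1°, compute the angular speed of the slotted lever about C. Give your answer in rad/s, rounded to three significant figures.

5.20

ω = 10.39 rad/s
Crank pin A relative to C: A = (d + r cosθ, r sinθ); lever angle φ = atan2(r sinθ, d + r cosθ).
Differentiating tanφ: φ̇ = rω(d cosθ + r)/(d² + r² + 2dr cosθ).
d² + r² + 2dr cosθ = |CA|² = 0.0112703 m²;  d cosθ + r = -0.049877 m.
|ω_lever| = |0.1131·10.39·-0.049877| / 0.0112703 = 5.2004 rad/s.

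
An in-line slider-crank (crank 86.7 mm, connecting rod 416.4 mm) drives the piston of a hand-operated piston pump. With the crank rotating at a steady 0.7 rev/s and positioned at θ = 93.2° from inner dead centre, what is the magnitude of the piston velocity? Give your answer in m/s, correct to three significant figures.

0.376

ω = 2π·0.7 = 4.398 rad/s
For an in-line slider-crank, x = r cosθ + √(L² − r² sin²θ), so v = −rω sinθ·[1 + r cosθ/√(L² − r² sin²θ)].
With r = 0.0867 m, L = 0.4164 m, θ = 93.2°: √(L² − r² sin²θ) = 0.4073 m.
v = −0.0867·4.398·0.99844·[1 + 0.0867·-0.05582/0.4073] = -0.37621 m/s.
|v| = 0.37621 m/s.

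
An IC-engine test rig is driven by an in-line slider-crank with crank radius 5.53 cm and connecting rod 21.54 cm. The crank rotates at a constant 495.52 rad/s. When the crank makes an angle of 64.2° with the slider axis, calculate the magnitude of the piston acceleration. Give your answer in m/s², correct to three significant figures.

3720

ω = 495.5 rad/s
x(θ) = r cosθ + √(L² − r² sin²θ); with ω constant, a = ω²·d²x/dθ².
d²x/dθ² = −r cosθ − r²(cos2θ)/√u − r⁴ sin²2θ/(4u^{3/2}),  u = L² − r² sin²θ = 0.0439184 m².
Substituting r = 0.0553 m, L = 0.2154 m, θ = 64.2°: d²x/dθ² = -0.01516 m.
a = ω²·d²x/dθ² = (495.5)²·(-0.01516) = -3722.4 m/s²;  |a| = 3722.4 m/s².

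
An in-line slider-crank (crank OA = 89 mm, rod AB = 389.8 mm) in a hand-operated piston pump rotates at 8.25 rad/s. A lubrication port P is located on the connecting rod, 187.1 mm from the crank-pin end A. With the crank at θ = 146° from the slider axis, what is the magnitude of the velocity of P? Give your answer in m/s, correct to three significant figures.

0.489

ω = 8.25 rad/s.  Crank-pin speed |V_A| = rω = 0.73425 m/s, perpendicular to OA.
Rod angle: sinφ = −(r/L) sinθ ⇒ φ = -7.335°; ω_rod = −rω cosθ/√(L²−r²sin²θ) = +1.5745 rad/s.
V_P = V_A + ω_rod × AP, with AP = 0.1871 m along the rod.
Components: V_Px = −rω sinθ − a·ω_rod·sinφ = -0.37298 m/s;  V_Py = rω cosθ + a·ω_rod·cosφ = -0.31654 m/s.
|V_P| = √(V_Px² + V_Py²) = 0.48919 m/s.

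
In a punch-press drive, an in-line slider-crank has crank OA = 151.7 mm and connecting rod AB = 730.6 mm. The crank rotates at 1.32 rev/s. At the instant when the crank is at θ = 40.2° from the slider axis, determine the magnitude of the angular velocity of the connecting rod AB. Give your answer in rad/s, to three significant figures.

ω = 8.294 rad/s (converted from 1.32 rev/s).
The rod makes angle φ with the slider axis where L sinφ = r sinθ; differentiating, L cosφ·φ̇ = r ω cosθ.
L cosφ = √(L² − r² sin²θ) = 0.72401 m.
|ω_rod| = r ω |cosθ| / √(L² − r² sin²θ) = 0.1517·8.294·0.76380/0.72401 = 1.3273 rad/s.

1.33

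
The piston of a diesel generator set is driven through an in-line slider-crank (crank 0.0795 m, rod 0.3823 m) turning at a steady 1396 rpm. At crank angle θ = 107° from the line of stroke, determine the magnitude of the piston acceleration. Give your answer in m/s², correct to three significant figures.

794

ω = 2π·1396/60 = 146.2 rad/s
x(θ) = r cosθ + √(L² − r² sin²θ); with ω constant, a = ω²·d²x/dθ².
d²x/dθ² = −r cosθ − r²(cos2θ)/√u − r⁴ sin²2θ/(4u^{3/2}),  u = L² − r² sin²θ = 0.140373 m².
Substituting r = 0.0795 m, L = 0.3823 m, θ = 107°: d²x/dθ² = +0.037169 m.
a = ω²·d²x/dθ² = (146.2)²·(+0.037169) = +794.35 m/s²;  |a| = 794.35 m/s².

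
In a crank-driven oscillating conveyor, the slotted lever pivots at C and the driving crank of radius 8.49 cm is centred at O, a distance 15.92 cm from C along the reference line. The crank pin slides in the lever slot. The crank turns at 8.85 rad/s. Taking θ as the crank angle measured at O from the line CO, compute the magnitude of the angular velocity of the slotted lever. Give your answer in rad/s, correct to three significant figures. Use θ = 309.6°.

ω = 8.85 rad/s
Crank pin A relative to C: A = (d + r cosθ, r sinθ); lever angle φ = atan2(r sinθ, d + r cosθ).
Differentiating tanφ: φ̇ = rω(d cosθ + r)/(d² + r² + 2dr cosθ).
d² + r² + 2dr cosθ = |CA|² = 0.0497836 m²;  d cosθ + r = +0.18638 m.
|ω_lever| = |0.0849·8.85·+0.18638| / 0.0497836 = 2.8129 rad/s.

2.81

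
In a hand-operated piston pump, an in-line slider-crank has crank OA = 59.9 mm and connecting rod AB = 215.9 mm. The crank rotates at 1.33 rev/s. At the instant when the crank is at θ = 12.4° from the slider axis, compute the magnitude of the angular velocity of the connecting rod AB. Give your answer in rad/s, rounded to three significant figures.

2.27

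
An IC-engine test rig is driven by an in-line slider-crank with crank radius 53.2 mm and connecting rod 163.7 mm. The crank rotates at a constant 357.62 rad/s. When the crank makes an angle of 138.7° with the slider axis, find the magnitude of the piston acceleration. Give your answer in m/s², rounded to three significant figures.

4760

ω = 357.6 rad/s
x(θ) = r cosθ + √(L² − r² sin²θ); with ω constant, a = ω²·d²x/dθ².
d²x/dθ² = −r cosθ − r²(cos2θ)/√u − r⁴ sin²2θ/(4u^{3/2}),  u = L² − r² sin²θ = 0.0255648 m².
Substituting r = 0.0532 m, L = 0.1637 m, θ = 138.7°: d²x/dθ² = +0.037206 m.
a = ω²·d²x/dθ² = (357.6)²·(+0.037206) = +4758.3 m/s²;  |a| = 4758.3 m/s².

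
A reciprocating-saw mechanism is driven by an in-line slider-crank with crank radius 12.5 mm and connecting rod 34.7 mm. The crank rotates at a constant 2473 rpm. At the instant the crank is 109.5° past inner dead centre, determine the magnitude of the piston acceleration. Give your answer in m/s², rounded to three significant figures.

525

ω = 2π·2473/60 = 259 rad/s
x(θ) = r cosθ + √(L² − r² sin²θ); with ω constant, a = ω²·d²x/dθ².
d²x/dθ² = −r cosθ − r²(cos2θ)/√u − r⁴ sin²2θ/(4u^{3/2}),  u = L² − r² sin²θ = 0.00106525 m².
Substituting r = 0.0125 m, L = 0.0347 m, θ = 109.5°: d²x/dθ² = +0.0078235 m.
a = ω²·d²x/dθ² = (259)²·(+0.0078235) = +524.7 m/s²;  |a| = 524.7 m/s².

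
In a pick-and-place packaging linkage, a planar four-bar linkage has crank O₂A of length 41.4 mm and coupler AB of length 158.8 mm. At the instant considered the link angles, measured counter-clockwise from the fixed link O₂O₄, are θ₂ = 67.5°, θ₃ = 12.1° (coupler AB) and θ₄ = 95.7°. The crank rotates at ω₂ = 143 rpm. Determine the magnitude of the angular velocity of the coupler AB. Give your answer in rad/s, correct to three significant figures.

1.86

ω₂ = 14.97 rad/s (from 143 rpm).
Differentiating the loop-closure r₂e^{iθ₂}+r₃e^{iθ₃}=r₁+r₄e^{iθ₄} gives r₂ω₂e^{iθ₂}+r₃ω₃e^{iθ₃}=r₄ω₄e^{iθ₄}.
Eliminating the other unknown: ω₃ = r₂ω₂ sin(θ₄−θ₂) / [r₃ sin(θ₃−θ₄)].
Numerator sine = +0.47255; denominator sine = -0.99377.
Result = 0.0414·14.97·(+0.47255) / (0.1588·(-0.99377)) = -1.8564 rad/s; magnitude 1.8564 rad/s.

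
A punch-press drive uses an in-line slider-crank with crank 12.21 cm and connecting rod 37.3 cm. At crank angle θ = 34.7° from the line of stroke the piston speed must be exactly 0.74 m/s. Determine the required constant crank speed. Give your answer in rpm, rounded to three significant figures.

79.8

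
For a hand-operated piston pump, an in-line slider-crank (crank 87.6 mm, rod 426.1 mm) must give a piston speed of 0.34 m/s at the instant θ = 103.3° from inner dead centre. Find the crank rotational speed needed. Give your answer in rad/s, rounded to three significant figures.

For an in-line slider-crank, |v_piston| = rω|sinθ|·[1 + r cosθ/√(L² − r² sin²θ)].
With r = 0.0876 m, L = 0.4261 m, θ = 103.3°: the bracketed kinematic factor |dx/dθ| = 0.081135 m.
ω = v/|dx/dθ| = 0.34/0.081135 = 4.1905 rad/s.

4.19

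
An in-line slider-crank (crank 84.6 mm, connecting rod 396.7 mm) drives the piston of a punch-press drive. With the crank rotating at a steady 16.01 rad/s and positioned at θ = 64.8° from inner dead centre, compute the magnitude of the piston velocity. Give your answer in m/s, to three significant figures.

ω = 16.01 rad/s
For an in-line slider-crank, x = r cosθ + √(L² − r² sin²θ), so v = −rω sinθ·[1 + r cosθ/√(L² − r² sin²θ)].
With r = 0.0846 m, L = 0.3967 m, θ = 64.8°: √(L² − r² sin²θ) = 0.38924 m.
v = −0.0846·16.01·0.90483·[1 + 0.0846·0.42578/0.38924] = -1.339 m/s.
|v| = 1.339 m/s.

1.34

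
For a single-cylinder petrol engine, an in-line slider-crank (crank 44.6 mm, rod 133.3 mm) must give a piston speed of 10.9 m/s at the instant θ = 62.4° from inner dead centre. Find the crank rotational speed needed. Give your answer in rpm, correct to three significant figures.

For an in-line slider-crank, |v_piston| = rω|sinθ|·[1 + r cosθ/√(L² − r² sin²θ)].
With r = 0.0446 m, L = 0.1333 m, θ = 62.4°: the bracketed kinematic factor |dx/dθ| = 0.04594 m.
ω = v/|dx/dθ| = 10.9/0.04594 = 237.27 rad/s.
N = 60ω/(2π) = 2265.7 rpm.

2270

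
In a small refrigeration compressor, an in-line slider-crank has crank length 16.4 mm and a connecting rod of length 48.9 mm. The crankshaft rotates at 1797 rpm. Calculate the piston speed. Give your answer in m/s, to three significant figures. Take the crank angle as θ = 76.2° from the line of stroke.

3.25

ω = 2π·1797/60 = 188.2 rad/s
For an in-line slider-crank, x = r cosθ + √(L² − r² sin²θ), so v = −rω sinθ·[1 + r cosθ/√(L² − r² sin²θ)].
With r = 0.0164 m, L = 0.0489 m, θ = 76.2°: √(L² − r² sin²θ) = 0.046234 m.
v = −0.0164·188.2·0.97113·[1 + 0.0164·0.23853/0.046234] = -3.2507 m/s.
|v| = 3.2507 m/s.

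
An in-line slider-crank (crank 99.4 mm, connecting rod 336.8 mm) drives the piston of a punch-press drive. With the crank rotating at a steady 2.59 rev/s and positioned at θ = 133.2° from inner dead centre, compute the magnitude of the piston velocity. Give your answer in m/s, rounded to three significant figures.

ω = 2π·2.59 = 16.27 rad/s
For an in-line slider-crank, x = r cosθ + √(L² − r² sin²θ), so v = −rω sinθ·[1 + r cosθ/√(L² − r² sin²θ)].
With r = 0.0994 m, L = 0.3368 m, θ = 133.2°: √(L² − r² sin²θ) = 0.32891 m.
v = −0.0994·16.27·0.72897·[1 + 0.0994·-0.68455/0.32891] = -0.93523 m/s.
|v| = 0.93523 m/s.

0.935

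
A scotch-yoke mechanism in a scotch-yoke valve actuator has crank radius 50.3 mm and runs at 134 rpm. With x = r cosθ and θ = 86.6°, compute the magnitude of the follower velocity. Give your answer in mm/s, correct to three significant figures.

705

ω = 14.03 rad/s (from 134 rpm).
x = r cosθ ⇒ ẋ = −rω sinθ.
|v| = rω|sinθ| = 0.0503·14.03·|sin 86.6°| = 0.70459 m/s = 704.59 mm/s.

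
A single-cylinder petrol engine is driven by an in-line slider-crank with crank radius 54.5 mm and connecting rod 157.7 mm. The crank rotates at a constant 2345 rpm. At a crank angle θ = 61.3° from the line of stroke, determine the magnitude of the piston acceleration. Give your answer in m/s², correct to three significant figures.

ω = 2π·2345/60 = 245.6 rad/s
x(θ) = r cosθ + √(L² − r² sin²θ); with ω constant, a = ω²·d²x/dθ².
d²x/dθ² = −r cosθ − r²(cos2θ)/√u − r⁴ sin²2θ/(4u^{3/2}),  u = L² − r² sin²θ = 0.022584 m².
Substituting r = 0.0545 m, L = 0.1577 m, θ = 61.3°: d²x/dθ² = -0.015985 m.
a = ω²·d²x/dθ² = (245.6)²·(-0.015985) = -963.94 m/s²;  |a| = 963.94 m/s².

964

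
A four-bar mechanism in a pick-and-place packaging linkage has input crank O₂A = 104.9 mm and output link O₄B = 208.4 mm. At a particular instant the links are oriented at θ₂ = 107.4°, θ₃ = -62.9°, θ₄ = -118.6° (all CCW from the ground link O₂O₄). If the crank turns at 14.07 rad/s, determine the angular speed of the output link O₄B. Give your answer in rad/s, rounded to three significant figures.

ω₂ = 14.07 rad/s
Differentiating the loop-closure r₂e^{iθ₂}+r₃e^{iθ₃}=r₁+r₄e^{iθ₄} gives r₂ω₂e^{iθ₂}+r₃ω₃e^{iθ₃}=r₄ω₄e^{iθ₄}.
Eliminating the other unknown: ω₄ = r₂ω₂ sin(θ₂−θ₃) / [r₄ sin(θ₄−θ₃)].
Numerator sine = +0.16849; denominator sine = -0.82610.
Result = 0.1049·14.07·(+0.16849) / (0.2084·(-0.82610)) = -1.4445 rad/s; magnitude 1.4445 rad/s.

1.44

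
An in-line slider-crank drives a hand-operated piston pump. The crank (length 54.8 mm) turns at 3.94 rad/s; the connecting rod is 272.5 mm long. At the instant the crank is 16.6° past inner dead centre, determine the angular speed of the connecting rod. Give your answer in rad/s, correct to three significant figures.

ω = 3.94 rad/s
The rod makes angle φ with the slider axis where L sinφ = r sinθ; differentiating, L cosφ·φ̇ = r ω cosθ.
L cosφ = √(L² − r² sin²θ) = 0.27205 m.
|ω_rod| = r ω |cosθ| / √(L² − r² sin²θ) = 0.0548·3.94·0.95832/0.27205 = 0.76057 rad/s.

0.761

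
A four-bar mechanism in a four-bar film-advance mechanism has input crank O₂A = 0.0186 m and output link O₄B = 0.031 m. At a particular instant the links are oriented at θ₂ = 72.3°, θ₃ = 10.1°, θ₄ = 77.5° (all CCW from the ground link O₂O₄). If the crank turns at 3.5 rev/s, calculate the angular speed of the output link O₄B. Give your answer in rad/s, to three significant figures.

ω₂ = 21.99 rad/s (from 3.5 rev/s).
Differentiating the loop-closure r₂e^{iθ₂}+r₃e^{iθ₃}=r₁+r₄e^{iθ₄} gives r₂ω₂e^{iθ₂}+r₃ω₃e^{iθ₃}=r₄ω₄e^{iθ₄}.
Eliminating the other unknown: ω₄ = r₂ω₂ sin(θ₂−θ₃) / [r₄ sin(θ₄−θ₃)].
Numerator sine = +0.88458; denominator sine = +0.92321.
Result = 0.0186·21.99·(+0.88458) / (0.031·(+0.92321)) = +12.643 rad/s; magnitude 12.643 rad/s.

12.6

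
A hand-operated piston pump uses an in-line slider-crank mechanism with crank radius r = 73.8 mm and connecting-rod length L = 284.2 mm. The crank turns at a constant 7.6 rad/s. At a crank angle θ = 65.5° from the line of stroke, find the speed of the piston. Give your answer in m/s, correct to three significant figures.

ω = 7.6 rad/s
For an in-line slider-crank, x = r cosθ + √(L² − r² sin²θ), so v = −rω sinθ·[1 + r cosθ/√(L² − r² sin²θ)].
With r = 0.0738 m, L = 0.2842 m, θ = 65.5°: √(L² − r² sin²θ) = 0.27615 m.
v = −0.0738·7.6·0.90996·[1 + 0.0738·0.41469/0.27615] = -0.56694 m/s.
|v| = 0.56694 m/s.

0.567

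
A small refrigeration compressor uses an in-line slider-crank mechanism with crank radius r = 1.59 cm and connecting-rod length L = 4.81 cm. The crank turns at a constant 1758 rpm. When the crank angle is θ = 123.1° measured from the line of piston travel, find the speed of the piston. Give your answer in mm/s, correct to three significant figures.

1990

ω = 2π·1758/60 = 184.1 rad/s
For an in-line slider-crank, x = r cosθ + √(L² − r² sin²θ), so v = −rω sinθ·[1 + r cosθ/√(L² − r² sin²θ)].
With r = 0.0159 m, L = 0.0481 m, θ = 123.1°: √(L² − r² sin²θ) = 0.046219 m.
v = −0.0159·184.1·0.83772·[1 + 0.0159·-0.54610/0.046219] = -1.9915 m/s.
|v| = 1.9915 m/s = 1991.5 mm/s.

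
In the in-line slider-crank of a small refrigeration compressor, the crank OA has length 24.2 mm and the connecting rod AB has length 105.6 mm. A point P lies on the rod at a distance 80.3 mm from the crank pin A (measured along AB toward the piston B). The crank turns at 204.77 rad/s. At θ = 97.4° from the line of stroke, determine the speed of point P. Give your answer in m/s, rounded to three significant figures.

ω = 204.8 rad/s.  Crank-pin speed |V_A| = rω = 4.9554 m/s, perpendicular to OA.
Rod angle: sinφ = −(r/L) sinθ ⇒ φ = -13.136°; ω_rod = −rω cosθ/√(L²−r²sin²θ) = +6.2063 rad/s.
V_P = V_A + ω_rod × AP, with AP = 0.0803 m along the rod.
Components: V_Px = −rω sinθ − a·ω_rod·sinφ = -4.8009 m/s;  V_Py = rω cosθ + a·ω_rod·cosφ = -0.15291 m/s.
|V_P| = √(V_Px² + V_Py²) = 4.8033 m/s.

4.80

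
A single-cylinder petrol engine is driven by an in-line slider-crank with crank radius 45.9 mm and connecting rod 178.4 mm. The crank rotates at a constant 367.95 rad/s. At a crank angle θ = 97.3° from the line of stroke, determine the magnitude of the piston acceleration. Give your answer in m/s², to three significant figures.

ω = 367.9 rad/s
x(θ) = r cosθ + √(L² − r² sin²θ); with ω constant, a = ω²·d²x/dθ².
d²x/dθ² = −r cosθ − r²(cos2θ)/√u − r⁴ sin²2θ/(4u^{3/2}),  u = L² − r² sin²θ = 0.0297538 m².
Substituting r = 0.0459 m, L = 0.1784 m, θ = 97.3°: d²x/dθ² = +0.017638 m.
a = ω²·d²x/dθ² = (367.9)²·(+0.017638) = +2388 m/s²;  |a| = 2388 m/s².

2390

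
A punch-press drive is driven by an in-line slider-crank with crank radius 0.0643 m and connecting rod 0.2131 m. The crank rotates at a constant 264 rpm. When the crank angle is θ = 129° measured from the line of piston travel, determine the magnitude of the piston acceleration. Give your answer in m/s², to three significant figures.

ω = 2π·264/60 = 27.65 rad/s
x(θ) = r cosθ + √(L² − r² sin²θ); with ω constant, a = ω²·d²x/dθ².
d²x/dθ² = −r cosθ − r²(cos2θ)/√u − r⁴ sin²2θ/(4u^{3/2}),  u = L² − r² sin²θ = 0.0429146 m².
Substituting r = 0.0643 m, L = 0.2131 m, θ = 129°: d²x/dθ² = +0.044155 m.
a = ω²·d²x/dθ² = (27.65)²·(+0.044155) = +33.748 m/s²;  |a| = 33.748 m/s².

33.7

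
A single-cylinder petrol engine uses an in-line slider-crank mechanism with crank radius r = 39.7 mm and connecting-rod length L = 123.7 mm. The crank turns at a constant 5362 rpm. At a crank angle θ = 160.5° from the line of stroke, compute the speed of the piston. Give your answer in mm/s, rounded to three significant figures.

5180

ω = 2π·5362/60 = 561.5 rad/s
For an in-line slider-crank, x = r cosθ + √(L² − r² sin²θ), so v = −rω sinθ·[1 + r cosθ/√(L² − r² sin²θ)].
With r = 0.0397 m, L = 0.1237 m, θ = 160.5°: √(L² − r² sin²θ) = 0.12299 m.
v = −0.0397·561.5·0.33381·[1 + 0.0397·-0.94264/0.12299] = -5.177 m/s.
|v| = 5.177 m/s = 5177 mm/s.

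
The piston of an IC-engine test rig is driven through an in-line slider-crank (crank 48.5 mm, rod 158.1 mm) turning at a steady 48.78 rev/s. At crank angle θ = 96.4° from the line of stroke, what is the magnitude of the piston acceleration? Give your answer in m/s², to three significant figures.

1940

ω = 2π·48.8 = 306.5 rad/s
x(θ) = r cosθ + √(L² − r² sin²θ); with ω constant, a = ω²·d²x/dθ².
d²x/dθ² = −r cosθ − r²(cos2θ)/√u − r⁴ sin²2θ/(4u^{3/2}),  u = L² − r² sin²θ = 0.0226726 m².
Substituting r = 0.0485 m, L = 0.1581 m, θ = 96.4°: d²x/dθ² = +0.02062 m.
a = ω²·d²x/dθ² = (306.5)²·(+0.02062) = +1937 m/s²;  |a| = 1937 m/s².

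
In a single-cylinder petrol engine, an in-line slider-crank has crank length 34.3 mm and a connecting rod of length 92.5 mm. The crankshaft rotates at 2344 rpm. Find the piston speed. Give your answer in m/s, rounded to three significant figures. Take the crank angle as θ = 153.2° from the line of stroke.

ω = 2π·2344/60 = 245.5 rad/s
For an in-line slider-crank, x = r cosθ + √(L² − r² sin²θ), so v = −rω sinθ·[1 + r cosθ/√(L² − r² sin²θ)].
With r = 0.0343 m, L = 0.0925 m, θ = 153.2°: √(L² − r² sin²θ) = 0.091198 m.
v = −0.0343·245.5·0.45088·[1 + 0.0343·-0.89259/0.091198] = -2.5217 m/s.
|v| = 2.5217 m/s.

2.52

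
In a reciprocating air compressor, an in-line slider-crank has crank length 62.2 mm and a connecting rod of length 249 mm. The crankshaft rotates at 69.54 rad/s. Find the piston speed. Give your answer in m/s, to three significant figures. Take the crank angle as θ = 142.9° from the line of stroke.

ω = 69.54 rad/s
For an in-line slider-crank, x = r cosθ + √(L² − r² sin²θ), so v = −rω sinθ·[1 + r cosθ/√(L² − r² sin²θ)].
With r = 0.0622 m, L = 0.249 m, θ = 142.9°: √(L² − r² sin²θ) = 0.24616 m.
v = −0.0622·69.54·0.60321·[1 + 0.0622·-0.79758/0.24616] = -2.0833 m/s.
|v| = 2.0833 m/s.

2.08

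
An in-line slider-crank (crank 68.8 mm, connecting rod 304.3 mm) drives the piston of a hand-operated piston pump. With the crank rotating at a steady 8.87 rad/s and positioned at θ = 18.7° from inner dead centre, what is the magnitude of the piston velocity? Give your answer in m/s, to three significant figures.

0.238

ω = 8.87 rad/s
For an in-line slider-crank, x = r cosθ + √(L² − r² sin²θ), so v = −rω sinθ·[1 + r cosθ/√(L² − r² sin²θ)].
With r = 0.0688 m, L = 0.3043 m, θ = 18.7°: √(L² − r² sin²θ) = 0.3035 m.
v = −0.0688·8.87·0.32061·[1 + 0.0688·0.94721/0.3035] = -0.23767 m/s.
|v| = 0.23767 m/s.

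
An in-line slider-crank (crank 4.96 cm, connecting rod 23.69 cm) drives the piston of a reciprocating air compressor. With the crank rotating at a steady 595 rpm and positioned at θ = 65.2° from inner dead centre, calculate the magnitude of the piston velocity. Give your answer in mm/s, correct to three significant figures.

3060

ω = 2π·595/60 = 62.31 rad/s
For an in-line slider-crank, x = r cosθ + √(L² − r² sin²θ), so v = −rω sinθ·[1 + r cosθ/√(L² − r² sin²θ)].
With r = 0.0496 m, L = 0.2369 m, θ = 65.2°: √(L² − r² sin²θ) = 0.23258 m.
v = −0.0496·62.31·0.90778·[1 + 0.0496·0.41945/0.23258] = -3.0564 m/s.
|v| = 3.0564 m/s = 3056.4 mm/s.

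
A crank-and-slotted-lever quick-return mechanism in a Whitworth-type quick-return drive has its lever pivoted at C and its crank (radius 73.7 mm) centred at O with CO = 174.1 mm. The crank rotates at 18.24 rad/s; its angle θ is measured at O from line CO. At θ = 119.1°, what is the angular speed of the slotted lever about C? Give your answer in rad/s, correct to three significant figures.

ω = 18.24 rad/s
Crank pin A relative to C: A = (d + r cosθ, r sinθ); lever angle φ = atan2(r sinθ, d + r cosθ).
Differentiating tanφ: φ̇ = rω(d cosθ + r)/(d² + r² + 2dr cosθ).
d² + r² + 2dr cosθ = |CA|² = 0.023262 m²;  d cosθ + r = -0.010971 m.
|ω_lever| = |0.0737·18.24·-0.010971| / 0.023262 = 0.634 rad/s.

0.634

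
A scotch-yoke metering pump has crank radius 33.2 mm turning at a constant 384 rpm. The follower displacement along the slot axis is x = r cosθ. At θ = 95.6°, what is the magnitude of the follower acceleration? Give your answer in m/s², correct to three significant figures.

ω = 40.21 rad/s (from 384 rpm).
x = r cosθ ⇒ ẍ = −rω² cosθ (ω constant).
|a| = rω²|cosθ| = 0.0332·(40.21)²·|cos 95.6°| = 5.2388 m/s².

5.24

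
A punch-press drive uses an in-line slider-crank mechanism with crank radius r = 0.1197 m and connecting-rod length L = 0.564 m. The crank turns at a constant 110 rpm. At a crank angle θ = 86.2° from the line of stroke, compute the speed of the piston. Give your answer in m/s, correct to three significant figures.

1.40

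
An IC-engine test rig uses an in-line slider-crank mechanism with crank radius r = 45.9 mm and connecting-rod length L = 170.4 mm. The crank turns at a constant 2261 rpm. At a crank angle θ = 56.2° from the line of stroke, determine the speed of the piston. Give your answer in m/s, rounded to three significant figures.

10.4

ω = 2π·2261/60 = 236.8 rad/s
For an in-line slider-crank, x = r cosθ + √(L² − r² sin²θ), so v = −rω sinθ·[1 + r cosθ/√(L² − r² sin²θ)].
With r = 0.0459 m, L = 0.1704 m, θ = 56.2°: √(L² − r² sin²θ) = 0.16608 m.
v = −0.0459·236.8·0.83098·[1 + 0.0459·0.55630/0.16608] = -10.419 m/s.
|v| = 10.419 m/s.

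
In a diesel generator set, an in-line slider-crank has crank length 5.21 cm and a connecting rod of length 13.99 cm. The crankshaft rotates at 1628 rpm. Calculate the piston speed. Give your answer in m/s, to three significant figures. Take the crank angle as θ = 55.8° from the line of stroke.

8.96

ω = 2π·1628/60 = 170.5 rad/s
For an in-line slider-crank, x = r cosθ + √(L² − r² sin²θ), so v = −rω sinθ·[1 + r cosθ/√(L² − r² sin²θ)].
With r = 0.0521 m, L = 0.1399 m, θ = 55.8°: √(L² − r² sin²θ) = 0.1331 m.
v = −0.0521·170.5·0.82708·[1 + 0.0521·0.56208/0.1331] = -8.9626 m/s.
|v| = 8.9626 m/s.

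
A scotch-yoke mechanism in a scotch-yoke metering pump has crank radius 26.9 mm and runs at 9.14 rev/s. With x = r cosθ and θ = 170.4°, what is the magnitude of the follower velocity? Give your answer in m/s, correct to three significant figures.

0.258

ω = 57.43 rad/s (from 9.14 rev/s).
x = r cosθ ⇒ ẋ = −rω sinθ.
|v| = rω|sinθ| = 0.0269·57.43·|sin 170.4°| = 0.25763 m/s.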